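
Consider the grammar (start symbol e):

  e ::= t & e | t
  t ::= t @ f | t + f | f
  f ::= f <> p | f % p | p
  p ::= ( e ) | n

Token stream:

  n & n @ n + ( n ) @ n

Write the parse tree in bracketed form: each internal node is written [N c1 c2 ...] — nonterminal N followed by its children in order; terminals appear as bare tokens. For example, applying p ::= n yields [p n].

[e [t [f [p n]]] & [e [t [t [t [t [f [p n]]] @ [f [p n]]] + [f [p ( [e [t [f [p n]]]] )]]] @ [f [p n]]]]]

e
t & e
f & e
p & e
n & e
n & t
n & t @ f
n & t + f @ f
n & t @ f + f @ f
n & f @ f + f @ f
n & p @ f + f @ f
n & n @ f + f @ f
n & n @ p + f @ f
n & n @ n + f @ f
n & n @ n + p @ f
n & n @ n + ( e ) @ f
n & n @ n + ( t ) @ f
n & n @ n + ( f ) @ f
n & n @ n + ( p ) @ f
n & n @ n + ( n ) @ f
n & n @ n + ( n ) @ p
n & n @ n + ( n ) @ n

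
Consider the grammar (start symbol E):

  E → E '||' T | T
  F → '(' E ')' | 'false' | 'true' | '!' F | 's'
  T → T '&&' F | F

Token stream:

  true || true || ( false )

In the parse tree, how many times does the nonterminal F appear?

[E [E [E [T [F true]]] || [T [F true]]] || [T [F ( [E [T [F false]]] )]]]

4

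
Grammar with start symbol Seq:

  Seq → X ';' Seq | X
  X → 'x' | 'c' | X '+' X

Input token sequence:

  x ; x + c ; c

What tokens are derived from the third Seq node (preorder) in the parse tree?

c

[Seq [X x] ; [Seq [X [X x] + [X c]] ; [Seq [X c]]]]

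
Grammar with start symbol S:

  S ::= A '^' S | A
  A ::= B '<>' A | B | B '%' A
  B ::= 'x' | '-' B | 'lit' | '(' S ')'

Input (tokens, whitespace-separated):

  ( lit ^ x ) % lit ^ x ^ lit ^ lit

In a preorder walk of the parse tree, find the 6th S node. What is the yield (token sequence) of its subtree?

lit

[S [A [B ( [S [A [B lit]] ^ [S [A [B x]]]] )] % [A [B lit]]] ^ [S [A [B x]] ^ [S [A [B lit]] ^ [S [A [B lit]]]]]]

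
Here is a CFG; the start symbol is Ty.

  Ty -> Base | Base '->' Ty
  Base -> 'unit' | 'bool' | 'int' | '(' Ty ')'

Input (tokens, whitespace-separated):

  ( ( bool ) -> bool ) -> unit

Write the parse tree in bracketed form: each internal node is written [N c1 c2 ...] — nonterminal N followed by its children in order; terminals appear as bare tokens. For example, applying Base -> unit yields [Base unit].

[Ty [Base ( [Ty [Base ( [Ty [Base bool]] )] -> [Ty [Base bool]]] )] -> [Ty [Base unit]]]

Ty
Base -> Ty
( Ty ) -> Ty
( Base -> Ty ) -> Ty
( ( Ty ) -> Ty ) -> Ty
( ( Base ) -> Ty ) -> Ty
( ( bool ) -> Ty ) -> Ty
( ( bool ) -> Base ) -> Ty
( ( bool ) -> bool ) -> Ty
( ( bool ) -> bool ) -> Base
( ( bool ) -> bool ) -> unit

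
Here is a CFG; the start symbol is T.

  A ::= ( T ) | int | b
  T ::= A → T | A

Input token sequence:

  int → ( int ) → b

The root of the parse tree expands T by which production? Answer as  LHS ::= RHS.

[T [A int] → [T [A ( [T [A int]] )] → [T [A b]]]]

T ::= A → T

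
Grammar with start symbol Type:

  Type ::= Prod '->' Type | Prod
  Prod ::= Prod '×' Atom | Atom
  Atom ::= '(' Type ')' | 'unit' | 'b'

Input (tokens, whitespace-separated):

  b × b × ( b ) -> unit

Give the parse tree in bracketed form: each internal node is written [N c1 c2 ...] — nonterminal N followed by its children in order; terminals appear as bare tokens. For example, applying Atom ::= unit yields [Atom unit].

[Type [Prod [Prod [Prod [Atom b]] × [Atom b]] × [Atom ( [Type [Prod [Atom b]]] )]] -> [Type [Prod [Atom unit]]]]

Type
Prod -> Type
Prod × Atom -> Type
Prod × Atom × Atom -> Type
Atom × Atom × Atom -> Type
b × Atom × Atom -> Type
b × b × Atom -> Type
b × b × ( Type ) -> Type
b × b × ( Prod ) -> Type
b × b × ( Atom ) -> Type
b × b × ( b ) -> Type
b × b × ( b ) -> Prod
b × b × ( b ) -> Atom
b × b × ( b ) -> unit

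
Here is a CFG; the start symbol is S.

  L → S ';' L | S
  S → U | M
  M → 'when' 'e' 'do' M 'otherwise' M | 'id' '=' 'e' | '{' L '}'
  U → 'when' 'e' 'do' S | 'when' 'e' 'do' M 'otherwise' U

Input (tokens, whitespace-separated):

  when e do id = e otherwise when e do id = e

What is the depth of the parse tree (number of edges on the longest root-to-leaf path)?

[S [U when e do [M id = e] otherwise [U when e do [S [M id = e]]]]]

5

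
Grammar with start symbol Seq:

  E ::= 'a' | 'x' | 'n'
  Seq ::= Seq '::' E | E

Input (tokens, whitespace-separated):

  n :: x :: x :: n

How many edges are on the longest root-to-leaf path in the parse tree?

5

[Seq [Seq [Seq [Seq [E n]] :: [E x]] :: [E x]] :: [E n]]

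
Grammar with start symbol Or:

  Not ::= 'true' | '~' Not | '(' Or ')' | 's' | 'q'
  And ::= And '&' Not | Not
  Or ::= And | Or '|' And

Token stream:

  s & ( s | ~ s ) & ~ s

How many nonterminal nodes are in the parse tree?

[Or [And [And [And [Not s]] & [Not ( [Or [Or [And [Not s]]] | [And [Not ~ [Not s]]]] )]] & [Not ~ [Not s]]]]

15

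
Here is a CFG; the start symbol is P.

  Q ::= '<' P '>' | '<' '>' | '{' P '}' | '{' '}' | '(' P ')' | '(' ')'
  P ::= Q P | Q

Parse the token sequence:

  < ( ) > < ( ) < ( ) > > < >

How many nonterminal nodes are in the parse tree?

[P [Q < [P [Q ( )]] >] [P [Q < [P [Q ( )] [P [Q < [P [Q ( )]] >]]] >] [P [Q < >]]]]

14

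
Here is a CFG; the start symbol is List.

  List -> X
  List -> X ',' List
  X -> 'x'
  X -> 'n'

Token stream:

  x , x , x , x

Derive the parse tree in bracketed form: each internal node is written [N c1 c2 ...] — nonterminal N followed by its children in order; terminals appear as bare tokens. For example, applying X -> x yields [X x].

List
X , List
x , List
x , X , List
x , x , List
x , x , X , List
x , x , x , List
x , x , x , X
x , x , x , x

[List [X x] , [List [X x] , [List [X x] , [List [X x]]]]]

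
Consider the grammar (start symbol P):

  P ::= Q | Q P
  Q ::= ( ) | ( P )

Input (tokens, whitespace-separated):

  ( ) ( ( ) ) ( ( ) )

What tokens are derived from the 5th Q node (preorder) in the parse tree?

[P [Q ( )] [P [Q ( [P [Q ( )]] )] [P [Q ( [P [Q ( )]] )]]]]

( )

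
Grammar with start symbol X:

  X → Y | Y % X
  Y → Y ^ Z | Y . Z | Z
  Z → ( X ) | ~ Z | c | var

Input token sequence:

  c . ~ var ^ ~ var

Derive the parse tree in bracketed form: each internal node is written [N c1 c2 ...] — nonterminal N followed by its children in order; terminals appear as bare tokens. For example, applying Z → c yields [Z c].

[X [Y [Y [Y [Z c]] . [Z ~ [Z var]]] ^ [Z ~ [Z var]]]]

X
Y
Y ^ Z
Y . Z ^ Z
Z . Z ^ Z
c . Z ^ Z
c . ~ Z ^ Z
c . ~ var ^ Z
c . ~ var ^ ~ Z
c . ~ var ^ ~ var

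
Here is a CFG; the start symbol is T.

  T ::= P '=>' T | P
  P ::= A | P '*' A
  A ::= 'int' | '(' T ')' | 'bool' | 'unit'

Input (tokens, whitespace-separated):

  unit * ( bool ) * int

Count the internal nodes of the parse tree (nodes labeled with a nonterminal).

[T [P [P [P [A unit]] * [A ( [T [P [A bool]]] )]] * [A int]]]

10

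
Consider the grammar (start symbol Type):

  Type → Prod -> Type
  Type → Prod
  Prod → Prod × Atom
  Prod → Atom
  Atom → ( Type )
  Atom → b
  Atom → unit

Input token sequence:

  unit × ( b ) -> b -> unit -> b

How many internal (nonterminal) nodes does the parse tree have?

17

[Type [Prod [Prod [Atom unit]] × [Atom ( [Type [Prod [Atom b]]] )]] -> [Type [Prod [Atom b]] -> [Type [Prod [Atom unit]] -> [Type [Prod [Atom b]]]]]]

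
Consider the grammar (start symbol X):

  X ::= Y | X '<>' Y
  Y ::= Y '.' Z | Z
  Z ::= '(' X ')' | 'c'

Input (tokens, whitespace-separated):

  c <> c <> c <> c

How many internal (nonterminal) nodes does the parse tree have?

12

[X [X [X [X [Y [Z c]]] <> [Y [Z c]]] <> [Y [Z c]]] <> [Y [Z c]]]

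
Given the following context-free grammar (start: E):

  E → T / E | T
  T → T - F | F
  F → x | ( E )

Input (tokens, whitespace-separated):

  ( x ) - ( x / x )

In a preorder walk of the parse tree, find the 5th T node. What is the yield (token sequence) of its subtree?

[E [T [T [F ( [E [T [F x]]] )]] - [F ( [E [T [F x]] / [E [T [F x]]]] )]]]

x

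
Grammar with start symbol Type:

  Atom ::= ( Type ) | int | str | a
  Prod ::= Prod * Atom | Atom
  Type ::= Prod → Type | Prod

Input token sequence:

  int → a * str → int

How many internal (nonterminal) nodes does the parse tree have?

11

[Type [Prod [Atom int]] → [Type [Prod [Prod [Atom a]] * [Atom str]] → [Type [Prod [Atom int]]]]]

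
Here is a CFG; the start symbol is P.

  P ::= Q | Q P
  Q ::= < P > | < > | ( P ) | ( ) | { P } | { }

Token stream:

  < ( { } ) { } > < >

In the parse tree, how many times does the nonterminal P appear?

[P [Q < [P [Q ( [P [Q { }]] )] [P [Q { }]]] >] [P [Q < >]]]

5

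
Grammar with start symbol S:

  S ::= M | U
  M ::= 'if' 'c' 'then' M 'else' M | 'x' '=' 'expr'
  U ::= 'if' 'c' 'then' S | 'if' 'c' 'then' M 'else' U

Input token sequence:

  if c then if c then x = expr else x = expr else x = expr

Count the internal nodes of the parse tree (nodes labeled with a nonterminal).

6

[S [M if c then [M if c then [M x = expr] else [M x = expr]] else [M x = expr]]]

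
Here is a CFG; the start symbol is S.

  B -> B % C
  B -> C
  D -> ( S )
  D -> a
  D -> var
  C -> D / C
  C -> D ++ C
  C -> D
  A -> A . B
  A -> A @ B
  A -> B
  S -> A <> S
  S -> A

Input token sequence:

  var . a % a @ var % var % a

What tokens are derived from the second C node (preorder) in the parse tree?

[S [A [A [A [B [C [D var]]]] . [B [B [C [D a]]] % [C [D a]]]] @ [B [B [B [C [D var]]] % [C [D var]]] % [C [D a]]]]]

a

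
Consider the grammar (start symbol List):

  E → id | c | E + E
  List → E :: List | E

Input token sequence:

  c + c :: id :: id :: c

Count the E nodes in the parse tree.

[List [E [E c] + [E c]] :: [List [E id] :: [List [E id] :: [List [E c]]]]]

6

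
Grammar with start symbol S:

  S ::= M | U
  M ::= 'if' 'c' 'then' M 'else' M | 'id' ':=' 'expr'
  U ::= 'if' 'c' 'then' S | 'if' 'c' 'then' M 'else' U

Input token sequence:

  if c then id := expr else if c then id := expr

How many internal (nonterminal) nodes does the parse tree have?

[S [U if c then [M id := expr] else [U if c then [S [M id := expr]]]]]

6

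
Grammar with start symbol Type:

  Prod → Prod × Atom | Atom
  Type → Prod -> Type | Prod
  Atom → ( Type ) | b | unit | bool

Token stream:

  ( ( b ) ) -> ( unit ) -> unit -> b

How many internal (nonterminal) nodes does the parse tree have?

[Type [Prod [Atom ( [Type [Prod [Atom ( [Type [Prod [Atom b]]] )]]] )]] -> [Type [Prod [Atom ( [Type [Prod [Atom unit]]] )]] -> [Type [Prod [Atom unit]] -> [Type [Prod [Atom b]]]]]]

21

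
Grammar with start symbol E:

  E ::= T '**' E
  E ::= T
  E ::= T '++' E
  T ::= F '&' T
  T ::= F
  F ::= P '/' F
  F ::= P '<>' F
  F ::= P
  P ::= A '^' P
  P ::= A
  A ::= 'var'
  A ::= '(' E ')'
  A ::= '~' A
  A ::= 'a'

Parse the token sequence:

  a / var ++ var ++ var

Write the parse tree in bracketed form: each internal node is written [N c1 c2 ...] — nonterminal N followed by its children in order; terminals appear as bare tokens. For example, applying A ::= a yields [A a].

E
T ++ E
F ++ E
P / F ++ E
A / F ++ E
a / F ++ E
a / P ++ E
a / A ++ E
a / var ++ E
a / var ++ T ++ E
a / var ++ F ++ E
a / var ++ P ++ E
a / var ++ A ++ E
a / var ++ var ++ E
a / var ++ var ++ T
a / var ++ var ++ F
a / var ++ var ++ P
a / var ++ var ++ A
a / var ++ var ++ var

[E [T [F [P [A a]] / [F [P [A var]]]]] ++ [E [T [F [P [A var]]]] ++ [E [T [F [P [A var]]]]]]]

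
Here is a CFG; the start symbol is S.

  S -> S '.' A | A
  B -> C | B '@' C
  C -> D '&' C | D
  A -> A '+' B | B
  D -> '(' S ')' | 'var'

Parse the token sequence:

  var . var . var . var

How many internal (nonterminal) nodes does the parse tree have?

[S [S [S [S [A [B [C [D var]]]]] . [A [B [C [D var]]]]] . [A [B [C [D var]]]]] . [A [B [C [D var]]]]]

20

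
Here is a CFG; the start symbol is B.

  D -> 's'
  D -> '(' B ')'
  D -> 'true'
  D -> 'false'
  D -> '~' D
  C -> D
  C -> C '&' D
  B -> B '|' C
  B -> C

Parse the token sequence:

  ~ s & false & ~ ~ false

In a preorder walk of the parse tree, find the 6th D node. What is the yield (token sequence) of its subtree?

[B [C [C [C [D ~ [D s]]] & [D false]] & [D ~ [D ~ [D false]]]]]

false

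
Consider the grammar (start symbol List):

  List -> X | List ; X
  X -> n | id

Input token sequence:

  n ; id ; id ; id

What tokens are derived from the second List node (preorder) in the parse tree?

n ; id ; id

[List [List [List [List [X n]] ; [X id]] ; [X id]] ; [X id]]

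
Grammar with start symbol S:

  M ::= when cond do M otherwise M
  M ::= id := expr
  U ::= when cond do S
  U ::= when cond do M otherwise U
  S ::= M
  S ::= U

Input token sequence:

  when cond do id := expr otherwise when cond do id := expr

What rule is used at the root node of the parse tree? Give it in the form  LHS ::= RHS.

S ::= U

[S [U when cond do [M id := expr] otherwise [U when cond do [S [M id := expr]]]]]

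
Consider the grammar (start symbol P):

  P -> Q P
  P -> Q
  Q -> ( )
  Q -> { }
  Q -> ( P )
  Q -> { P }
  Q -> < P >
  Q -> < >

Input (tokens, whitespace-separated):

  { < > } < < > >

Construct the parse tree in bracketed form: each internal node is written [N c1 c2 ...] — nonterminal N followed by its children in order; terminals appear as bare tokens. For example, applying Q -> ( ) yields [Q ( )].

P
Q P
{ P } P
{ Q } P
{ < > } P
{ < > } Q
{ < > } < P >
{ < > } < Q >
{ < > } < < > >

[P [Q { [P [Q < >]] }] [P [Q < [P [Q < >]] >]]]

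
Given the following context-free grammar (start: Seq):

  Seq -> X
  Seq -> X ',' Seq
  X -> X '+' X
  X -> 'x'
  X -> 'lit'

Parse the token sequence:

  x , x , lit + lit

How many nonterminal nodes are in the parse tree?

8

[Seq [X x] , [Seq [X x] , [Seq [X [X lit] + [X lit]]]]]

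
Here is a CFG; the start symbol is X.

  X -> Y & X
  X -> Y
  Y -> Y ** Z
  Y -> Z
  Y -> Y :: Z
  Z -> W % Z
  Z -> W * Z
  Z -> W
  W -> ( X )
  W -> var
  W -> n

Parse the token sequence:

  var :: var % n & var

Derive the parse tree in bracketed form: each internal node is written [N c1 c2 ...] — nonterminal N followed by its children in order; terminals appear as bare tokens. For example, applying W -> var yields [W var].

X
Y & X
Y :: Z & X
Z :: Z & X
W :: Z & X
var :: Z & X
var :: W % Z & X
var :: var % Z & X
var :: var % W & X
var :: var % n & X
var :: var % n & Y
var :: var % n & Z
var :: var % n & W
var :: var % n & var

[X [Y [Y [Z [W var]]] :: [Z [W var] % [Z [W n]]]] & [X [Y [Z [W var]]]]]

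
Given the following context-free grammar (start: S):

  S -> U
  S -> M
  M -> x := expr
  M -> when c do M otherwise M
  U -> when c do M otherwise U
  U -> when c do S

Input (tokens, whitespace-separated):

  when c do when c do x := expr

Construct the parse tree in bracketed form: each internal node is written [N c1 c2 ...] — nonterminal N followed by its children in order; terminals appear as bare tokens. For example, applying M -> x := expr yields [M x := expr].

S
U
when c do S
when c do U
when c do when c do S
when c do when c do M
when c do when c do x := expr

[S [U when c do [S [U when c do [S [M x := expr]]]]]]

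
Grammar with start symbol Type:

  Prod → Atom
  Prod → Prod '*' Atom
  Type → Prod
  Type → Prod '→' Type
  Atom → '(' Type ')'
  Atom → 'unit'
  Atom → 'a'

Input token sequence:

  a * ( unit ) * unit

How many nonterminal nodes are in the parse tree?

10

[Type [Prod [Prod [Prod [Atom a]] * [Atom ( [Type [Prod [Atom unit]]] )]] * [Atom unit]]]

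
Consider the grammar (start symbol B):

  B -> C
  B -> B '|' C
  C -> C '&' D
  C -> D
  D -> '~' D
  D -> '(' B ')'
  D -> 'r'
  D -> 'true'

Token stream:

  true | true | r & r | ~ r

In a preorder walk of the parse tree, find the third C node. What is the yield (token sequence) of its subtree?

[B [B [B [B [C [D true]]] | [C [D true]]] | [C [C [D r]] & [D r]]] | [C [D ~ [D r]]]]

r & r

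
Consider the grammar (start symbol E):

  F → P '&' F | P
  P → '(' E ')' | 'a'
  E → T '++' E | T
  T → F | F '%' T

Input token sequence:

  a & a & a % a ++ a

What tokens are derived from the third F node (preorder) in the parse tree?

[E [T [F [P a] & [F [P a] & [F [P a]]]] % [T [F [P a]]]] ++ [E [T [F [P a]]]]]

a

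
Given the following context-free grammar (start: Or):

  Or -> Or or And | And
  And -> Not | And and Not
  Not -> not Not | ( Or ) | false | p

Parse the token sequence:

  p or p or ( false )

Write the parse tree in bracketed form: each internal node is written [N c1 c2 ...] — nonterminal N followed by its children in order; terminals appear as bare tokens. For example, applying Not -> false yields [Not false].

[Or [Or [Or [And [Not p]]] or [And [Not p]]] or [And [Not ( [Or [And [Not false]]] )]]]

Or
Or or And
Or or And or And
And or And or And
Not or And or And
p or And or And
p or Not or And
p or p or And
p or p or Not
p or p or ( Or )
p or p or ( And )
p or p or ( Not )
p or p or ( false )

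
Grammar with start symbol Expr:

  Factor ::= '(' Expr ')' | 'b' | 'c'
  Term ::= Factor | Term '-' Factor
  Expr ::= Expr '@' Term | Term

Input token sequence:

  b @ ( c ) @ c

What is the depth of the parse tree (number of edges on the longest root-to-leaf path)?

[Expr [Expr [Expr [Term [Factor b]]] @ [Term [Factor ( [Expr [Term [Factor c]]] )]]] @ [Term [Factor c]]]

7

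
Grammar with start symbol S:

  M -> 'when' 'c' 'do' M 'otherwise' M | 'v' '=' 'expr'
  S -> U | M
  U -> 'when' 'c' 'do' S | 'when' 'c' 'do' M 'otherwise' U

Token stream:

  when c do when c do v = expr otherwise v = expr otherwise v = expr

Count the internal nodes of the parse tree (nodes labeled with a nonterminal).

[S [M when c do [M when c do [M v = expr] otherwise [M v = expr]] otherwise [M v = expr]]]

6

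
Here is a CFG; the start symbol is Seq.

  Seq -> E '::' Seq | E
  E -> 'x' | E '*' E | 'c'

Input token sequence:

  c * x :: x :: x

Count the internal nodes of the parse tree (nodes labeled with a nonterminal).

[Seq [E [E c] * [E x]] :: [Seq [E x] :: [Seq [E x]]]]

8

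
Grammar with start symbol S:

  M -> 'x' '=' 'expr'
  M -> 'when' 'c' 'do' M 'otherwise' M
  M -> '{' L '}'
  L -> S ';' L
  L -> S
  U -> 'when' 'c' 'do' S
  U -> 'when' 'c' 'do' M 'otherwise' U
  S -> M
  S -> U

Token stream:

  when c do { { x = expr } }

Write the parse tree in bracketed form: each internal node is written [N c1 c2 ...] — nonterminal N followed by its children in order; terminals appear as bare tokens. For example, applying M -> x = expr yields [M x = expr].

S
U
when c do S
when c do M
when c do { L }
when c do { S }
when c do { M }
when c do { { L } }
when c do { { S } }
when c do { { M } }
when c do { { x = expr } }

[S [U when c do [S [M { [L [S [M { [L [S [M x = expr]]] }]]] }]]]]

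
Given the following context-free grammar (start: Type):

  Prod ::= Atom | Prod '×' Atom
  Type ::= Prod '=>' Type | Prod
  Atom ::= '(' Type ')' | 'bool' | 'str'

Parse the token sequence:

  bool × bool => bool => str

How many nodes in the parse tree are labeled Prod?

4

[Type [Prod [Prod [Atom bool]] × [Atom bool]] => [Type [Prod [Atom bool]] => [Type [Prod [Atom str]]]]]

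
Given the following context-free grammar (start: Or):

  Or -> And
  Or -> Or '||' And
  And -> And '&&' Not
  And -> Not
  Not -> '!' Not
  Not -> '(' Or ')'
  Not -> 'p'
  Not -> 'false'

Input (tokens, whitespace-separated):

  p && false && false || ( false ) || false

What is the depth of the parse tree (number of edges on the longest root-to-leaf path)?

[Or [Or [Or [And [And [And [Not p]] && [Not false]] && [Not false]]] || [And [Not ( [Or [And [Not false]]] )]]] || [And [Not false]]]

7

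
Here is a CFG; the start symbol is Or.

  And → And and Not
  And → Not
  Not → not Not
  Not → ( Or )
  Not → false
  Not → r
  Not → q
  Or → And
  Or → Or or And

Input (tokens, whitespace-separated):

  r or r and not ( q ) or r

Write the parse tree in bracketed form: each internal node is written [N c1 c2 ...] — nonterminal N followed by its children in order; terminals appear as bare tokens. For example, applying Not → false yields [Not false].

[Or [Or [Or [And [Not r]]] or [And [And [Not r]] and [Not not [Not ( [Or [And [Not q]]] )]]]] or [And [Not r]]]

Or
Or or And
Or or And or And
And or And or And
Not or And or And
r or And or And
r or And and Not or And
r or Not and Not or And
r or r and Not or And
r or r and not Not or And
r or r and not ( Or ) or And
r or r and not ( And ) or And
r or r and not ( Not ) or And
r or r and not ( q ) or And
r or r and not ( q ) or Not
r or r and not ( q ) or r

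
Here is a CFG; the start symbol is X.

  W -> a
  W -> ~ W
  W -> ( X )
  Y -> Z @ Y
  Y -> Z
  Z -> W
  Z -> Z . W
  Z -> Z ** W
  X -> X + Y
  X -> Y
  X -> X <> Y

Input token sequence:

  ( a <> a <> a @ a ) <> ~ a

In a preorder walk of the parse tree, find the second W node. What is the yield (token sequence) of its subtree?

[X [X [Y [Z [W ( [X [X [X [Y [Z [W a]]]] <> [Y [Z [W a]]]] <> [Y [Z [W a]] @ [Y [Z [W a]]]]] )]]]] <> [Y [Z [W ~ [W a]]]]]

a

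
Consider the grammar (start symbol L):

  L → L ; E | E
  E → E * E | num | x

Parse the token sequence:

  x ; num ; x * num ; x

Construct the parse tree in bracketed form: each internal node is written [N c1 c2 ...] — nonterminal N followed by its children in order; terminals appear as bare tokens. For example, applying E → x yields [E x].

L
L ; E
L ; E ; E
L ; E ; E ; E
E ; E ; E ; E
x ; E ; E ; E
x ; num ; E ; E
x ; num ; E * E ; E
x ; num ; x * E ; E
x ; num ; x * num ; E
x ; num ; x * num ; x

[L [L [L [L [E x]] ; [E num]] ; [E [E x] * [E num]]] ; [E x]]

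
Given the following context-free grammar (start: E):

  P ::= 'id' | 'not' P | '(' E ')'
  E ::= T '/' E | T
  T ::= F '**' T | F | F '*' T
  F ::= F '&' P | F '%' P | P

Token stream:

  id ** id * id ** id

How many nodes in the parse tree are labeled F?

[E [T [F [P id]] ** [T [F [P id]] * [T [F [P id]] ** [T [F [P id]]]]]]]

4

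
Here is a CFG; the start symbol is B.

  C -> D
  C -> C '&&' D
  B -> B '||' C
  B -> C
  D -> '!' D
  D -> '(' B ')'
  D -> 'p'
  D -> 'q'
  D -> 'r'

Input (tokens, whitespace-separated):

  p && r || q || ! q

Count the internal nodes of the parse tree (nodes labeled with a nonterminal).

[B [B [B [C [C [D p]] && [D r]]] || [C [D q]]] || [C [D ! [D q]]]]

12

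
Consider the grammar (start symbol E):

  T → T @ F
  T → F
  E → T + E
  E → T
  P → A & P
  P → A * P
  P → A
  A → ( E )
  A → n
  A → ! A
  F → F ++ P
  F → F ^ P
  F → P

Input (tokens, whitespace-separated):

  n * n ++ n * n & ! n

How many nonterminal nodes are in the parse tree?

15

[E [T [F [F [P [A n] * [P [A n]]]] ++ [P [A n] * [P [A n] & [P [A ! [A n]]]]]]]]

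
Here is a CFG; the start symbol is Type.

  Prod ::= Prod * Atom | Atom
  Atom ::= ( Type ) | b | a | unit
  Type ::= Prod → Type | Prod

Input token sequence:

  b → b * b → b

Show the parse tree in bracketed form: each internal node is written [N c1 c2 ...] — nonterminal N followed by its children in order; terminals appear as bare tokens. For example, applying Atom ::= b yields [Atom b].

Type
Prod → Type
Atom → Type
b → Type
b → Prod → Type
b → Prod * Atom → Type
b → Atom * Atom → Type
b → b * Atom → Type
b → b * b → Type
b → b * b → Prod
b → b * b → Atom
b → b * b → b

[Type [Prod [Atom b]] → [Type [Prod [Prod [Atom b]] * [Atom b]] → [Type [Prod [Atom b]]]]]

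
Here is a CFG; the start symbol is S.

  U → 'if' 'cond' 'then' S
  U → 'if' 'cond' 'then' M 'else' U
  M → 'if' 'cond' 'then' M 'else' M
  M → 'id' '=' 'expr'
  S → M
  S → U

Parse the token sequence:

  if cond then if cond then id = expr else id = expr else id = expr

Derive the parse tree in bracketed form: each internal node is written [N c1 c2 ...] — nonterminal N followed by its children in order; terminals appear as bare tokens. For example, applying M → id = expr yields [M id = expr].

S
M
if cond then M else M
if cond then if cond then M else M else M
if cond then if cond then id = expr else M else M
if cond then if cond then id = expr else id = expr else M
if cond then if cond then id = expr else id = expr else id = expr

[S [M if cond then [M if cond then [M id = expr] else [M id = expr]] else [M id = expr]]]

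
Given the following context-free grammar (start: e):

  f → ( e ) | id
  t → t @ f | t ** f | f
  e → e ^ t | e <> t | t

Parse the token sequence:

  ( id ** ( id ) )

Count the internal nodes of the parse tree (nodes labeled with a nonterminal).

11

[e [t [f ( [e [t [t [f id]] ** [f ( [e [t [f id]]] )]]] )]]]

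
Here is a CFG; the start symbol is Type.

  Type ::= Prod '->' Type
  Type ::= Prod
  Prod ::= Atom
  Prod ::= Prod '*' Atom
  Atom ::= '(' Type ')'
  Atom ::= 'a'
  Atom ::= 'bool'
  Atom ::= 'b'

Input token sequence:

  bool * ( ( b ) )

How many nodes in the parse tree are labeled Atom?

4

[Type [Prod [Prod [Atom bool]] * [Atom ( [Type [Prod [Atom ( [Type [Prod [Atom b]]] )]]] )]]]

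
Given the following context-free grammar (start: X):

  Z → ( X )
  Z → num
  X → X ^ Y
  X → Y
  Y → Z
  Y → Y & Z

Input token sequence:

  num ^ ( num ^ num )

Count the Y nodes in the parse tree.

4

[X [X [Y [Z num]]] ^ [Y [Z ( [X [X [Y [Z num]]] ^ [Y [Z num]]] )]]]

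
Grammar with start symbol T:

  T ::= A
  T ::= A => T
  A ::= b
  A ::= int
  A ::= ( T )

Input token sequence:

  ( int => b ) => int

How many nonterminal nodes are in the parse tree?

8

[T [A ( [T [A int] => [T [A b]]] )] => [T [A int]]]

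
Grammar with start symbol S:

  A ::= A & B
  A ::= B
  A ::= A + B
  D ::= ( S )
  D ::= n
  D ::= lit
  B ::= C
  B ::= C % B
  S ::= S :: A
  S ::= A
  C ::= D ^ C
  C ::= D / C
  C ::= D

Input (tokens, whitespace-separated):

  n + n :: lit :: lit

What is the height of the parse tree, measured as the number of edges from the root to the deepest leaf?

8

[S [S [S [A [A [B [C [D n]]]] + [B [C [D n]]]]] :: [A [B [C [D lit]]]]] :: [A [B [C [D lit]]]]]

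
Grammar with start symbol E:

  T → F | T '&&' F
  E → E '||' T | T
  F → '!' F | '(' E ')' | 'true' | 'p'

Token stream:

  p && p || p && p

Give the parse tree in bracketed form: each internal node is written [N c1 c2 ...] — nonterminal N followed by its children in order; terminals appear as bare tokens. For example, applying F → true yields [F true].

E
E || T
T || T
T && F || T
F && F || T
p && F || T
p && p || T
p && p || T && F
p && p || F && F
p && p || p && F
p && p || p && p

[E [E [T [T [F p]] && [F p]]] || [T [T [F p]] && [F p]]]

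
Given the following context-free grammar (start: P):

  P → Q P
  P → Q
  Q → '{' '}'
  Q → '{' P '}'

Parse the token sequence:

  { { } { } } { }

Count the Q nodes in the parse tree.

4

[P [Q { [P [Q { }] [P [Q { }]]] }] [P [Q { }]]]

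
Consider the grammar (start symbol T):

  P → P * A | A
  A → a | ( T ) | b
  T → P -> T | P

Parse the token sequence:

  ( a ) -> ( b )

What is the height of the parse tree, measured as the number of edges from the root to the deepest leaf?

7

[T [P [A ( [T [P [A a]]] )]] -> [T [P [A ( [T [P [A b]]] )]]]]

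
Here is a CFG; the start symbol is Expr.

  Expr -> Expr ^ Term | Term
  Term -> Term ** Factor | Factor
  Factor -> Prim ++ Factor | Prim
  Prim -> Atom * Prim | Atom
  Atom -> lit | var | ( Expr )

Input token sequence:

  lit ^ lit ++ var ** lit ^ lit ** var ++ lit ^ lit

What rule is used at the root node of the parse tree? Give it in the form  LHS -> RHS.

[Expr [Expr [Expr [Expr [Term [Factor [Prim [Atom lit]]]]] ^ [Term [Term [Factor [Prim [Atom lit]] ++ [Factor [Prim [Atom var]]]]] ** [Factor [Prim [Atom lit]]]]] ^ [Term [Term [Factor [Prim [Atom lit]]]] ** [Factor [Prim [Atom var]] ++ [Factor [Prim [Atom lit]]]]]] ^ [Term [Factor [Prim [Atom lit]]]]]

Expr -> Expr ^ Term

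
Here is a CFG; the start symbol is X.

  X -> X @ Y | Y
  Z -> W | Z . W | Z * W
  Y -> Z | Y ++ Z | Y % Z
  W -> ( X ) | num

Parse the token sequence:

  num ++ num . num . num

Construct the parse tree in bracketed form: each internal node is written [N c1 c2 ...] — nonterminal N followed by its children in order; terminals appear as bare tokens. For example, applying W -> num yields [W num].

X
Y
Y ++ Z
Z ++ Z
W ++ Z
num ++ Z
num ++ Z . W
num ++ Z . W . W
num ++ W . W . W
num ++ num . W . W
num ++ num . num . W
num ++ num . num . num

[X [Y [Y [Z [W num]]] ++ [Z [Z [Z [W num]] . [W num]] . [W num]]]]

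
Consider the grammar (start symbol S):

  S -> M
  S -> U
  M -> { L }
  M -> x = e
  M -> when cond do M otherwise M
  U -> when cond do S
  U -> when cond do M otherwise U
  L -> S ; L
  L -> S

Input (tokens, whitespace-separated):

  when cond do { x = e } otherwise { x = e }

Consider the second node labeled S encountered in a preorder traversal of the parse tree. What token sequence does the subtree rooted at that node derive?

x = e

[S [M when cond do [M { [L [S [M x = e]]] }] otherwise [M { [L [S [M x = e]]] }]]]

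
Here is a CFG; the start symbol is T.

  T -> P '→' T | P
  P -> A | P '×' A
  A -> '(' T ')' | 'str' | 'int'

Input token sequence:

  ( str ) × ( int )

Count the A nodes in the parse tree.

[T [P [P [A ( [T [P [A str]]] )]] × [A ( [T [P [A int]]] )]]]

4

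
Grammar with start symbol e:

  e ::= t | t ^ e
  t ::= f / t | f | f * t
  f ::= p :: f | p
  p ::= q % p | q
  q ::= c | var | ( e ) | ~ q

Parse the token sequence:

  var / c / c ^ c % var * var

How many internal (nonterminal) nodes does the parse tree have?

24

[e [t [f [p [q var]]] / [t [f [p [q c]]] / [t [f [p [q c]]]]]] ^ [e [t [f [p [q c] % [p [q var]]]] * [t [f [p [q var]]]]]]]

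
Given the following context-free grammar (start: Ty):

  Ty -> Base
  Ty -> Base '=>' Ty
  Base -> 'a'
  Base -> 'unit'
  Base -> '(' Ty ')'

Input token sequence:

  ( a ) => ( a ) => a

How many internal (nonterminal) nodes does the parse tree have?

10

[Ty [Base ( [Ty [Base a]] )] => [Ty [Base ( [Ty [Base a]] )] => [Ty [Base a]]]]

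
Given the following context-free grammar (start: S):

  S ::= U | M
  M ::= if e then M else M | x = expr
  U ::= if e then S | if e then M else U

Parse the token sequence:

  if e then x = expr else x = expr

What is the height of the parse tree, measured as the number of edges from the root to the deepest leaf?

[S [M if e then [M x = expr] else [M x = expr]]]

3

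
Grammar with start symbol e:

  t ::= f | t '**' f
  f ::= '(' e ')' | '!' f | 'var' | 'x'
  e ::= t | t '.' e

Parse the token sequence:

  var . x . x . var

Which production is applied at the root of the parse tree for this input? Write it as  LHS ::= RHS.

e ::= t '.' e

[e [t [f var]] . [e [t [f x]] . [e [t [f x]] . [e [t [f var]]]]]]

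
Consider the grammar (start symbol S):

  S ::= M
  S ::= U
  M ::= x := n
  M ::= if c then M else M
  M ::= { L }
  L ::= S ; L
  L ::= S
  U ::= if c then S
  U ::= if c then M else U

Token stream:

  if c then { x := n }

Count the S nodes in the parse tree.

[S [U if c then [S [M { [L [S [M x := n]]] }]]]]

3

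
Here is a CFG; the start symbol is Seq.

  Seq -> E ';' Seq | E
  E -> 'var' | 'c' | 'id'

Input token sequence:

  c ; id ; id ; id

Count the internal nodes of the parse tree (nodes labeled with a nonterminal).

8

[Seq [E c] ; [Seq [E id] ; [Seq [E id] ; [Seq [E id]]]]]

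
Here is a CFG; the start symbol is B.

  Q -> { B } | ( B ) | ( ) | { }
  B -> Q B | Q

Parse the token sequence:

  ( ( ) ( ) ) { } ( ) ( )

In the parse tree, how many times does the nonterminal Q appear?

6

[B [Q ( [B [Q ( )] [B [Q ( )]]] )] [B [Q { }] [B [Q ( )] [B [Q ( )]]]]]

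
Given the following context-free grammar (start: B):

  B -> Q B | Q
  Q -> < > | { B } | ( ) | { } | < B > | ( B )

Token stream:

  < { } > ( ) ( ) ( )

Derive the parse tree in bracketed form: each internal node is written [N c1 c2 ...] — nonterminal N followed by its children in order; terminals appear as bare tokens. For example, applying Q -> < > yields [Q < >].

B
Q B
< B > B
< Q > B
< { } > B
< { } > Q B
< { } > ( ) B
< { } > ( ) Q B
< { } > ( ) ( ) B
< { } > ( ) ( ) Q
< { } > ( ) ( ) ( )

[B [Q < [B [Q { }]] >] [B [Q ( )] [B [Q ( )] [B [Q ( )]]]]]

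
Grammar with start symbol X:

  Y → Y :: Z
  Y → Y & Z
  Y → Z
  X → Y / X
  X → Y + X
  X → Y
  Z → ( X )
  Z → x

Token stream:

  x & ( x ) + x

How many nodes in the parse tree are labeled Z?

4

[X [Y [Y [Z x]] & [Z ( [X [Y [Z x]]] )]] + [X [Y [Z x]]]]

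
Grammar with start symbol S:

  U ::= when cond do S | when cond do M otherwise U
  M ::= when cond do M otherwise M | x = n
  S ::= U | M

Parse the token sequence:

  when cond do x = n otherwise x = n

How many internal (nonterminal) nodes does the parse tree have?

[S [M when cond do [M x = n] otherwise [M x = n]]]

4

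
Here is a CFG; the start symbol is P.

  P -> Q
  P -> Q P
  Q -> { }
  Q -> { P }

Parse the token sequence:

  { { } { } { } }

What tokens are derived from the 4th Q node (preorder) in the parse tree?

{ }

[P [Q { [P [Q { }] [P [Q { }] [P [Q { }]]]] }]]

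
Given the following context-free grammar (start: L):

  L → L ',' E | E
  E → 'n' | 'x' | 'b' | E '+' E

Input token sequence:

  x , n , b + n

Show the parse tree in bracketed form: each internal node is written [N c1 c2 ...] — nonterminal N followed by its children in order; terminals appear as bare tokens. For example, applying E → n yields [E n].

[L [L [L [E x]] , [E n]] , [E [E b] + [E n]]]

L
L , E
L , E , E
E , E , E
x , E , E
x , n , E
x , n , E + E
x , n , b + E
x , n , b + n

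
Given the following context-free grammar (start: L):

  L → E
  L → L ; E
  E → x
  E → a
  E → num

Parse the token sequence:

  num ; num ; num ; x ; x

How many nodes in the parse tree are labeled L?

[L [L [L [L [L [E num]] ; [E num]] ; [E num]] ; [E x]] ; [E x]]

5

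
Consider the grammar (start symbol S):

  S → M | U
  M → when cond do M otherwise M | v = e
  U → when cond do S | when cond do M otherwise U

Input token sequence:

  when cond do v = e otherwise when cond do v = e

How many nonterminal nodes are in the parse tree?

6

[S [U when cond do [M v = e] otherwise [U when cond do [S [M v = e]]]]]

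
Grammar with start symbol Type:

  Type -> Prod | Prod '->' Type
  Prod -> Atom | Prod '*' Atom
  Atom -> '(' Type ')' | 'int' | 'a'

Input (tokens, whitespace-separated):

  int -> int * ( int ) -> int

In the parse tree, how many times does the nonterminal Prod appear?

[Type [Prod [Atom int]] -> [Type [Prod [Prod [Atom int]] * [Atom ( [Type [Prod [Atom int]]] )]] -> [Type [Prod [Atom int]]]]]

5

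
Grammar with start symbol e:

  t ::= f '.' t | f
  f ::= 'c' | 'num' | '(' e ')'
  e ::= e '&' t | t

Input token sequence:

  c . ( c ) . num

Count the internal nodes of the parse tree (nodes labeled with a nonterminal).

[e [t [f c] . [t [f ( [e [t [f c]]] )] . [t [f num]]]]]

10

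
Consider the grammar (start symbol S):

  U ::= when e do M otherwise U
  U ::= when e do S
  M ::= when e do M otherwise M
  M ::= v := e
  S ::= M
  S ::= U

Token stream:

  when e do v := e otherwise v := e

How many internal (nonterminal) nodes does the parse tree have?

[S [M when e do [M v := e] otherwise [M v := e]]]

4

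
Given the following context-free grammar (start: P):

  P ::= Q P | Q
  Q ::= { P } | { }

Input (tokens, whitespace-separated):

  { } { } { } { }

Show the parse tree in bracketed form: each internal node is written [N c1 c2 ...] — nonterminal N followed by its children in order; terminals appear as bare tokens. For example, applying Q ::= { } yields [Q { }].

P
Q P
{ } P
{ } Q P
{ } { } P
{ } { } Q P
{ } { } { } P
{ } { } { } Q
{ } { } { } { }

[P [Q { }] [P [Q { }] [P [Q { }] [P [Q { }]]]]]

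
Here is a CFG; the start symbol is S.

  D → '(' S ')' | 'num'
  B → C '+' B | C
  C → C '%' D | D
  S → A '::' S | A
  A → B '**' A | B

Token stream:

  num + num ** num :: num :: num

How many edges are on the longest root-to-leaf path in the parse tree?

[S [A [B [C [D num]] + [B [C [D num]]]] ** [A [B [C [D num]]]]] :: [S [A [B [C [D num]]]] :: [S [A [B [C [D num]]]]]]]

7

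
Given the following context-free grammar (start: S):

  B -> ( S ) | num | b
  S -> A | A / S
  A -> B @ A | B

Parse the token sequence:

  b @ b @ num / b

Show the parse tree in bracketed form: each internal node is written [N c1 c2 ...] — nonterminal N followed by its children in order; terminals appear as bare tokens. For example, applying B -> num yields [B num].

[S [A [B b] @ [A [B b] @ [A [B num]]]] / [S [A [B b]]]]

S
A / S
B @ A / S
b @ A / S
b @ B @ A / S
b @ b @ A / S
b @ b @ B / S
b @ b @ num / S
b @ b @ num / A
b @ b @ num / B
b @ b @ num / b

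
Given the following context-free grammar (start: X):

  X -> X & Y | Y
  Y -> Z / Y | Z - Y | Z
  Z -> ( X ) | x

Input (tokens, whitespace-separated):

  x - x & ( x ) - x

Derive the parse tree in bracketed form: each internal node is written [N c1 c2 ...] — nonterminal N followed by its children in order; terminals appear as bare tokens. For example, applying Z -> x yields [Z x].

X
X & Y
Y & Y
Z - Y & Y
x - Y & Y
x - Z & Y
x - x & Y
x - x & Z - Y
x - x & ( X ) - Y
x - x & ( Y ) - Y
x - x & ( Z ) - Y
x - x & ( x ) - Y
x - x & ( x ) - Z
x - x & ( x ) - x

[X [X [Y [Z x] - [Y [Z x]]]] & [Y [Z ( [X [Y [Z x]]] )] - [Y [Z x]]]]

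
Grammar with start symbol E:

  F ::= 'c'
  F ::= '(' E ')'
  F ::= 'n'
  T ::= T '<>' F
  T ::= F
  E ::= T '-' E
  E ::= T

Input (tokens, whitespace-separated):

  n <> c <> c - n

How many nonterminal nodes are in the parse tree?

[E [T [T [T [F n]] <> [F c]] <> [F c]] - [E [T [F n]]]]

10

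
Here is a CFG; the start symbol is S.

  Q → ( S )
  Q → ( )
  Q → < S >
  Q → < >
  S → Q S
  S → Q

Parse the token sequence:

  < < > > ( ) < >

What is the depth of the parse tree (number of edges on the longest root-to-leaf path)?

[S [Q < [S [Q < >]] >] [S [Q ( )] [S [Q < >]]]]

4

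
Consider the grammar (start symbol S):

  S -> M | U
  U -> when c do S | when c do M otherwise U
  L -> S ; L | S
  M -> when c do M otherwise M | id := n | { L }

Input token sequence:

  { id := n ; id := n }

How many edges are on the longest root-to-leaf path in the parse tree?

6

[S [M { [L [S [M id := n]] ; [L [S [M id := n]]]] }]]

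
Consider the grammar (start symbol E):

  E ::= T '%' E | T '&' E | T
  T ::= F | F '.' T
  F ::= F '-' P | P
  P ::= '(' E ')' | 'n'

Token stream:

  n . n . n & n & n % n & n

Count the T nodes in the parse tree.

[E [T [F [P n]] . [T [F [P n]] . [T [F [P n]]]]] & [E [T [F [P n]]] & [E [T [F [P n]]] % [E [T [F [P n]]] & [E [T [F [P n]]]]]]]]

7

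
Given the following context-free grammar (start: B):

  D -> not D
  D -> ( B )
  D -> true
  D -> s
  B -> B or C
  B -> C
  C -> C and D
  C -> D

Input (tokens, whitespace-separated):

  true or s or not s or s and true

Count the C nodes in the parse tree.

5

[B [B [B [B [C [D true]]] or [C [D s]]] or [C [D not [D s]]]] or [C [C [D s]] and [D true]]]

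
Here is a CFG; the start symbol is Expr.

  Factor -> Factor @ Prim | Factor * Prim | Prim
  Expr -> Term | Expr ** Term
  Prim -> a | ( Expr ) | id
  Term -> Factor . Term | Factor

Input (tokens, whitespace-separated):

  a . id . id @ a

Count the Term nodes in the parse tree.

[Expr [Term [Factor [Prim a]] . [Term [Factor [Prim id]] . [Term [Factor [Factor [Prim id]] @ [Prim a]]]]]]

3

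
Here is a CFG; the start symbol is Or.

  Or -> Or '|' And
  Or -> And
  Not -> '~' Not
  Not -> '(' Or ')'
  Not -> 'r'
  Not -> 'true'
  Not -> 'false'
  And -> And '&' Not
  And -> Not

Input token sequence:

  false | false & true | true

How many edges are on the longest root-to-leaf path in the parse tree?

[Or [Or [Or [And [Not false]]] | [And [And [Not false]] & [Not true]]] | [And [Not true]]]

5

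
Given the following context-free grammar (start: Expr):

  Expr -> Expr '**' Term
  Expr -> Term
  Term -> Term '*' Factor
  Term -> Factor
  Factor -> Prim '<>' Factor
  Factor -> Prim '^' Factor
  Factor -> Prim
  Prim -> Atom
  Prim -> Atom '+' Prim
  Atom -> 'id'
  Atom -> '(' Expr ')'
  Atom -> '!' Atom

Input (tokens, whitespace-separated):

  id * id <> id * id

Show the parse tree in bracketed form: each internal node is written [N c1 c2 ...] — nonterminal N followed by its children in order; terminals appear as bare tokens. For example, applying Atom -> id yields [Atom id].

Expr
Term
Term * Factor
Term * Factor * Factor
Factor * Factor * Factor
Prim * Factor * Factor
Atom * Factor * Factor
id * Factor * Factor
id * Prim <> Factor * Factor
id * Atom <> Factor * Factor
id * id <> Factor * Factor
id * id <> Prim * Factor
id * id <> Atom * Factor
id * id <> id * Factor
id * id <> id * Prim
id * id <> id * Atom
id * id <> id * id

[Expr [Term [Term [Term [Factor [Prim [Atom id]]]] * [Factor [Prim [Atom id]] <> [Factor [Prim [Atom id]]]]] * [Factor [Prim [Atom id]]]]]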